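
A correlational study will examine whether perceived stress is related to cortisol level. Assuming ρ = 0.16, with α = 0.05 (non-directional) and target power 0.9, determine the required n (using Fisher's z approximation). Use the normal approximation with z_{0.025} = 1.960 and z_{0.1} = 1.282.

n = 407

Fisher's z: C = ½·ln((1+r)/(1−r)) = ½·ln(1.3810) = 0.1614.
n = ((z_{α/2} + z_β)/C)² + 3.
(1.960 + 1.282) / 0.1614 = 3.242 / 0.1614 = 20.087.
n = 20.087² + 3 = 403.48 + 3 = 406.5.
Round up.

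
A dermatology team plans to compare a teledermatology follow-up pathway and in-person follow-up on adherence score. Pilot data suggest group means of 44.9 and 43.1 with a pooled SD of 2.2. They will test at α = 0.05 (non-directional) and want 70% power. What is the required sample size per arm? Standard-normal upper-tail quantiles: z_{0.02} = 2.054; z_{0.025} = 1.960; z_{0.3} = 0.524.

Cohen's d = |M₁ − M₂| / SD_pooled = |44.9 − 43.1| / 2.2 = 1.8 / 2.2 = 0.818.
For two independent groups with equal n: n = 2·((z_{α/2} + z_β) / d)².
z_{α/2} + z_β = 1.960 + 0.524 = 2.484.
n = 2 × (2.484 / 0.818)² = 2 × 3.037² = 2 × 9.22 = 18.4.
Round up to the next whole participant.

n = 19 per group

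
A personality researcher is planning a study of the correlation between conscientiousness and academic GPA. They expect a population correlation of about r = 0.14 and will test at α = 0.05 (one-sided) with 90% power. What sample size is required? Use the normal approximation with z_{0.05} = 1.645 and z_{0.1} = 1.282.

n = 435

Fisher's z: C = ½·ln((1+r)/(1−r)) = ½·ln(1.3256) = 0.1409.
n = ((z_{α} + z_β)/C)² + 3.
(1.645 + 1.282) / 0.1409 = 2.927 / 0.1409 = 20.774.
n = 20.774² + 3 = 431.54 + 3 = 434.5.
Round up.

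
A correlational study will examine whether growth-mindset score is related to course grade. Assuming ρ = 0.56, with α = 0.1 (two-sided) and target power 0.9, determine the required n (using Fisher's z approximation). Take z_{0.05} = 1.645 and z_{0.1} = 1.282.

n = 25

Fisher's z: C = ½·ln((1+r)/(1−r)) = ½·ln(3.5455) = 0.6328.
n = ((z_{α/2} + z_β)/C)² + 3.
(1.645 + 1.282) / 0.6328 = 2.927 / 0.6328 = 4.625.
n = 4.625² + 3 = 21.40 + 3 = 24.4.
Round up.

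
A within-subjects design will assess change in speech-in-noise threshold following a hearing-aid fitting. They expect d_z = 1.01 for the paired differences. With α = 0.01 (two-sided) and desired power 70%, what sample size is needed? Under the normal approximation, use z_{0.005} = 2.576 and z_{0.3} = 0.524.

For a paired (one-sample on differences) test: n = ((z_{α/2} + z_β) / d)².
z_{α/2} + z_β = 2.576 + 0.524 = 3.100.
n = (3.100 / 1.01)² = 3.069² = 9.42.
Round up.

n = 10 pairs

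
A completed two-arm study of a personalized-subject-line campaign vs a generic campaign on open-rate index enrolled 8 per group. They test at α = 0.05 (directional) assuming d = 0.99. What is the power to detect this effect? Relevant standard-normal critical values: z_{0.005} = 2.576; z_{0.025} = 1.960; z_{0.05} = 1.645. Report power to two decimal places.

For two equal groups, power = Φ(d·√(n/2) − z_{α}).
d·√(n/2) = 0.99 × √(8/2) = 0.99 × 2.000 = 1.980.
z_β = 1.980 − 1.645 = 0.335.
Power = Φ(0.335) = 0.631.

power ≈ 0.63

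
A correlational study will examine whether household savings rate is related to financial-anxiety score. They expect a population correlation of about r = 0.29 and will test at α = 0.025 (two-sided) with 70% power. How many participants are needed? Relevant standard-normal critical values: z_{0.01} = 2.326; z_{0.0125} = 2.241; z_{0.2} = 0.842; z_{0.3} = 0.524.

Fisher's z: C = ½·ln((1+r)/(1−r)) = ½·ln(1.8169) = 0.2986.
n = ((z_{α/2} + z_β)/C)² + 3.
(2.241 + 0.524) / 0.2986 = 2.765 / 0.2986 = 9.260.
n = 9.260² + 3 = 85.75 + 3 = 88.7.
Round up.

n = 89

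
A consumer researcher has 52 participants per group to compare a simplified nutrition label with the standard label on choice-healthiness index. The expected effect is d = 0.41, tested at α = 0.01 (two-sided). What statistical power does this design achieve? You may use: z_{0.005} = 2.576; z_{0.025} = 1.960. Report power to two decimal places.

power ≈ 0.31

For two equal groups, power = Φ(d·√(n/2) − z_{α/2}).
d·√(n/2) = 0.41 × √(52/2) = 0.41 × 5.099 = 2.091.
z_β = 2.091 − 2.576 = -0.485.
Power = Φ(-0.485) = 0.314.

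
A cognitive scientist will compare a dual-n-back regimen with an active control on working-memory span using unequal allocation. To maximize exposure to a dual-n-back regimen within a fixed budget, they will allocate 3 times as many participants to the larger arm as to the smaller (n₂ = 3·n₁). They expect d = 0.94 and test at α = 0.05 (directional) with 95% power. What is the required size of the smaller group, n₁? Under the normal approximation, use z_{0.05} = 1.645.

With allocation ratio k = n₂/n₁ = 3, Var(x̄₁−x̄₂) = σ²(1/n₁ + 1/(k·n₁)) = σ²·(k+1)/(k·n₁).
So n₁ = (1 + 1/k)·((z_{α} + z_β)/d)² = 1.333 × (3.290/0.94)².
n₁ = 1.333 × 12.25 = 16.3.
Round up: n₁ = 17, giving n₂ = 3 × 17 = 51.

n₁ = 17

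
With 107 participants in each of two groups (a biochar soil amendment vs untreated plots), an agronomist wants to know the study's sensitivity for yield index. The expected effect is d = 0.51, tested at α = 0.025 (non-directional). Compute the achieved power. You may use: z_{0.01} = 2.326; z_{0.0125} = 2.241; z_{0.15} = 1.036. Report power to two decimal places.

power ≈ 0.93

For two equal groups, power = Φ(d·√(n/2) − z_{α/2}).
d·√(n/2) = 0.51 × √(107/2) = 0.51 × 7.314 = 3.730.
z_β = 3.730 − 2.241 = 1.489.
Power = Φ(1.489) = 0.932.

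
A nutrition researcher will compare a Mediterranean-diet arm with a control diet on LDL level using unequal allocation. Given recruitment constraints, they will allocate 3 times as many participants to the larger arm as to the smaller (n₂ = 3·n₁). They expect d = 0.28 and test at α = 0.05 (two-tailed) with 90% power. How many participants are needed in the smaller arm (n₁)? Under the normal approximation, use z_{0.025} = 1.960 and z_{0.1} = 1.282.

With allocation ratio k = n₂/n₁ = 3, Var(x̄₁−x̄₂) = σ²(1/n₁ + 1/(k·n₁)) = σ²·(k+1)/(k·n₁).
So n₁ = (1 + 1/k)·((z_{α/2} + z_β)/d)² = 1.333 × (3.242/0.28)².
n₁ = 1.333 × 134.06 = 178.8.
Round up: n₁ = 179, giving n₂ = 3 × 179 = 537.

n₁ = 179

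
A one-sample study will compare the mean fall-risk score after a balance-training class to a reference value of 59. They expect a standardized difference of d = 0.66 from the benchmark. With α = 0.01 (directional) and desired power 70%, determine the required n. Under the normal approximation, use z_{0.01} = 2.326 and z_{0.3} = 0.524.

For a one-sample test: n = ((z_{α} + z_β) / d)².
z_{α} + z_β = 2.326 + 0.524 = 2.850.
n = (2.850 / 0.66)² = 4.318² = 18.65.
Round up.

n = 19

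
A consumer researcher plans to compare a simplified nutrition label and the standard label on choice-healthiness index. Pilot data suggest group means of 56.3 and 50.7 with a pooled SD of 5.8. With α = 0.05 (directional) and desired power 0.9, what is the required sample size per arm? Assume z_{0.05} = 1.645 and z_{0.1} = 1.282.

Cohen's d = |M₁ − M₂| / SD_pooled = |56.3 − 50.7| / 5.8 = 5.6 / 5.8 = 0.966.
For two independent groups with equal n: n = 2·((z_{α} + z_β) / d)².
z_{α} + z_β = 1.645 + 1.282 = 2.927.
n = 2 × (2.927 / 0.966)² = 2 × 3.030² = 2 × 9.18 = 18.4.
Round up to the next whole participant.

n = 19 per group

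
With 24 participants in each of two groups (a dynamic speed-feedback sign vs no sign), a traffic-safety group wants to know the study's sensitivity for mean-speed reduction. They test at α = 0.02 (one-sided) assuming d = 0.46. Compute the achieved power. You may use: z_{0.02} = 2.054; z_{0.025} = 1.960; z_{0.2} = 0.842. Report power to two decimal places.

For two equal groups, power = Φ(d·√(n/2) − z_{α}).
d·√(n/2) = 0.46 × √(24/2) = 0.46 × 3.464 = 1.593.
z_β = 1.593 − 2.054 = -0.461.
Power = Φ(-0.461) = 0.323.

power ≈ 0.32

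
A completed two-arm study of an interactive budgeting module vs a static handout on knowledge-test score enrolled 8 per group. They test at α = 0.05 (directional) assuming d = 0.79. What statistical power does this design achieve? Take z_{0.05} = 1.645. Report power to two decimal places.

For two equal groups, power = Φ(d·√(n/2) − z_{α}).
d·√(n/2) = 0.79 × √(8/2) = 0.79 × 2.000 = 1.580.
z_β = 1.580 − 1.645 = -0.065.
Power = Φ(-0.065) = 0.474.

power ≈ 0.47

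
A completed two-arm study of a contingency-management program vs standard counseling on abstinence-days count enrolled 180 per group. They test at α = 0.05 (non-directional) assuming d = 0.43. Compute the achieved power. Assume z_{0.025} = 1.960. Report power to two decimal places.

For two equal groups, power = Φ(d·√(n/2) − z_{α/2}).
d·√(n/2) = 0.43 × √(180/2) = 0.43 × 9.487 = 4.079.
z_β = 4.079 − 1.960 = 2.119.
Power = Φ(2.119) = 0.983.

power ≈ 0.98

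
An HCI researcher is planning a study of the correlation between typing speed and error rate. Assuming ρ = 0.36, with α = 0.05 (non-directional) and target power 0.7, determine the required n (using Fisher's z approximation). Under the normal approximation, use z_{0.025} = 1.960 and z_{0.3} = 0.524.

n = 47

Fisher's z: C = ½·ln((1+r)/(1−r)) = ½·ln(2.1250) = 0.3769.
n = ((z_{α/2} + z_β)/C)² + 3.
(1.960 + 0.524) / 0.3769 = 2.484 / 0.3769 = 6.591.
n = 6.591² + 3 = 43.44 + 3 = 46.4.
Round up.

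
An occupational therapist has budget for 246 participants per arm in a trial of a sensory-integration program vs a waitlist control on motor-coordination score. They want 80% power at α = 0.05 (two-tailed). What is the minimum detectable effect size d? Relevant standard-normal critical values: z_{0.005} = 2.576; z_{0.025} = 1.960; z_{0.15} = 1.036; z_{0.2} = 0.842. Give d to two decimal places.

For two independent groups of n = 246 each: d_min = (z_{α/2} + z_β)·√(2/n).
z-sum = 1.960 + 0.842 = 2.802.
d_min = 2.802 × √(2/246) = 2.802 × 0.0902 = 0.253.

d_min ≈ 0.25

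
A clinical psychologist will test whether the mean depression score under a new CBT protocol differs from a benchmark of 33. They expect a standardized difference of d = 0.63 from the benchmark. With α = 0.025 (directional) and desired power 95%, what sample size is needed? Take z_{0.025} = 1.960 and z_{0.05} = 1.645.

For a one-sample test: n = ((z_{α} + z_β) / d)².
z_{α} + z_β = 1.960 + 1.645 = 3.605.
n = (3.605 / 0.63)² = 5.722² = 32.74.
Round up.

n = 33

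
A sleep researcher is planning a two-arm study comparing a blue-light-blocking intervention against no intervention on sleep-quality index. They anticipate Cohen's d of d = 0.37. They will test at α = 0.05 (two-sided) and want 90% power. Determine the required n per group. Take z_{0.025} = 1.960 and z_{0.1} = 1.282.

For two independent groups with equal n: n = 2·((z_{α/2} + z_β) / d)².
z_{α/2} + z_β = 1.960 + 1.282 = 3.242.
n = 2 × (3.242 / 0.37)² = 2 × 8.762² = 2 × 76.78 = 153.6.
Round up to the next whole participant.

n = 154 per group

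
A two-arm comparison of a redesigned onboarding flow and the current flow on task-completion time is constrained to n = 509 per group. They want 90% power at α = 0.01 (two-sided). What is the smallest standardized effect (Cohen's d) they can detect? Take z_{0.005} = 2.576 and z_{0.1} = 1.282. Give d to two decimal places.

d_min ≈ 0.24

For two independent groups of n = 509 each: d_min = (z_{α/2} + z_β)·√(2/n).
z-sum = 2.576 + 1.282 = 3.858.
d_min = 3.858 × √(2/509) = 3.858 × 0.0627 = 0.242.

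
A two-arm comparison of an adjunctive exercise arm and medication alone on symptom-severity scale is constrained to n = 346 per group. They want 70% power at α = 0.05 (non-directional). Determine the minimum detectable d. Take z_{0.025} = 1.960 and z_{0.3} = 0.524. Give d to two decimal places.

For two independent groups of n = 346 each: d_min = (z_{α/2} + z_β)·√(2/n).
z-sum = 1.960 + 0.524 = 2.484.
d_min = 2.484 × √(2/346) = 2.484 × 0.0760 = 0.189.

d_min ≈ 0.19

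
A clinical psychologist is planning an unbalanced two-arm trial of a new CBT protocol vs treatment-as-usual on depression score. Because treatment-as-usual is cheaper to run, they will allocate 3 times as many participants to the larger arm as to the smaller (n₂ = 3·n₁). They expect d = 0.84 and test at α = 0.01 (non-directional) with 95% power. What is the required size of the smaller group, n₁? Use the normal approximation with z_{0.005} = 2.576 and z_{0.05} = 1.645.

With allocation ratio k = n₂/n₁ = 3, Var(x̄₁−x̄₂) = σ²(1/n₁ + 1/(k·n₁)) = σ²·(k+1)/(k·n₁).
So n₁ = (1 + 1/k)·((z_{α/2} + z_β)/d)² = 1.333 × (4.221/0.84)².
n₁ = 1.333 × 25.25 = 33.7.
Round up: n₁ = 34, giving n₂ = 3 × 34 = 102.

n₁ = 34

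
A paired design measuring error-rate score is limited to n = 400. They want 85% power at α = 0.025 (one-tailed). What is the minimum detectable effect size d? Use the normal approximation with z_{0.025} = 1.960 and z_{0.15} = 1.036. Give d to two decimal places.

For a single sample (or paired design) of n = 400: d_min = (z_{α} + z_β)/√n.
z-sum = 1.960 + 1.036 = 2.996.
d_min = 2.996 / √400 = 2.996 / 20.000 = 0.150.

d_min ≈ 0.15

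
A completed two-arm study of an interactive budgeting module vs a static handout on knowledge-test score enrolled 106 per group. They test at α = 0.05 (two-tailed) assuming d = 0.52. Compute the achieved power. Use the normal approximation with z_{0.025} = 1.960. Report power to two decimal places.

power ≈ 0.97

For two equal groups, power = Φ(d·√(n/2) − z_{α/2}).
d·√(n/2) = 0.52 × √(106/2) = 0.52 × 7.280 = 3.786.
z_β = 3.786 − 1.960 = 1.826.
Power = Φ(1.826) = 0.966.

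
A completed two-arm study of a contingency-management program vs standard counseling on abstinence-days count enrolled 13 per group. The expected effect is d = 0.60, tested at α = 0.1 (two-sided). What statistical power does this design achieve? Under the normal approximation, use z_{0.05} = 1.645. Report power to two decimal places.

power ≈ 0.45

For two equal groups, power = Φ(d·√(n/2) − z_{α/2}).
d·√(n/2) = 0.60 × √(13/2) = 0.60 × 2.550 = 1.530.
z_β = 1.530 − 1.645 = -0.115.
Power = Φ(-0.115) = 0.454.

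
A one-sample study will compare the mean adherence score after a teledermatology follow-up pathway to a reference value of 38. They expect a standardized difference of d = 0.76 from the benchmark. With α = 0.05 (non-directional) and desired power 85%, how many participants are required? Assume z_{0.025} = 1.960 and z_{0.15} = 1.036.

For a one-sample test: n = ((z_{α/2} + z_β) / d)².
z_{α/2} + z_β = 1.960 + 1.036 = 2.996.
n = (2.996 / 0.76)² = 3.942² = 15.54.
Round up.

n = 16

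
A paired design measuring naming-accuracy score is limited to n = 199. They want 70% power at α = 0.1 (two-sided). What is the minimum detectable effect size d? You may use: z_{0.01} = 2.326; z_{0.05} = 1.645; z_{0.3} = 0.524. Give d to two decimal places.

d_min ≈ 0.15

For a single sample (or paired design) of n = 199: d_min = (z_{α/2} + z_β)/√n.
z-sum = 1.645 + 0.524 = 2.169.
d_min = 2.169 / √199 = 2.169 / 14.107 = 0.154.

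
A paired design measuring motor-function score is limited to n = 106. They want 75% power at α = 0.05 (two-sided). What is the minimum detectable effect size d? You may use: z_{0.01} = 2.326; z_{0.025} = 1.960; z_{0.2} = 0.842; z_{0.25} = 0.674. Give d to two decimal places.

d_min ≈ 0.26

For a single sample (or paired design) of n = 106: d_min = (z_{α/2} + z_β)/√n.
z-sum = 1.960 + 0.674 = 2.634.
d_min = 2.634 / √106 = 2.634 / 10.296 = 0.256.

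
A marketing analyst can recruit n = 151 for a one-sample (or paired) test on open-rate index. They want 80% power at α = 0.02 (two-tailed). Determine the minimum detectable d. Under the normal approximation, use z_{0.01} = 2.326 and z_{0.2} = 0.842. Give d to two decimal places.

For a single sample (or paired design) of n = 151: d_min = (z_{α/2} + z_β)/√n.
z-sum = 2.326 + 0.842 = 3.168.
d_min = 3.168 / √151 = 3.168 / 12.288 = 0.258.

d_min ≈ 0.26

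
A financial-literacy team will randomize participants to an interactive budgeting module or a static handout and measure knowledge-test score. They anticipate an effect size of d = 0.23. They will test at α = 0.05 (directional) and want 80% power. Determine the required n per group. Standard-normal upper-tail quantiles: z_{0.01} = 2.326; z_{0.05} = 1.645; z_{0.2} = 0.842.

n = 234 per group

For two independent groups with equal n: n = 2·((z_{α} + z_β) / d)².
z_{α} + z_β = 1.645 + 0.842 = 2.487.
n = 2 × (2.487 / 0.23)² = 2 × 10.813² = 2 × 116.92 = 233.8.
Round up to the next whole participant.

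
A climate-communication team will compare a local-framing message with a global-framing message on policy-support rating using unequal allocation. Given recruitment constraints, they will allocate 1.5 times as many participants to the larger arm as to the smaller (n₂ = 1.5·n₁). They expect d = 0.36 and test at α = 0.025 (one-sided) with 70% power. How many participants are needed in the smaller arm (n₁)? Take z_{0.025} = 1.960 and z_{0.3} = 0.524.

With allocation ratio k = n₂/n₁ = 1.5, Var(x̄₁−x̄₂) = σ²(1/n₁ + 1/(k·n₁)) = σ²·(k+1)/(k·n₁).
So n₁ = (1 + 1/k)·((z_{α} + z_β)/d)² = 1.667 × (2.484/0.36)².
n₁ = 1.667 × 47.61 = 79.4.
Round up: n₁ = 80, giving n₂ = 1.5 × 80 = 120.

n₁ = 80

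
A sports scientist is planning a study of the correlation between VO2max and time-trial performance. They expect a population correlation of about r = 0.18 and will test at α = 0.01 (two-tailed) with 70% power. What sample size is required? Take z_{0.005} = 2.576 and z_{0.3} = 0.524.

Fisher's z: C = ½·ln((1+r)/(1−r)) = ½·ln(1.4390) = 0.1820.
n = ((z_{α/2} + z_β)/C)² + 3.
(2.576 + 0.524) / 0.1820 = 3.100 / 0.1820 = 17.033.
n = 17.033² + 3 = 290.12 + 3 = 293.1.
Round up.

n = 294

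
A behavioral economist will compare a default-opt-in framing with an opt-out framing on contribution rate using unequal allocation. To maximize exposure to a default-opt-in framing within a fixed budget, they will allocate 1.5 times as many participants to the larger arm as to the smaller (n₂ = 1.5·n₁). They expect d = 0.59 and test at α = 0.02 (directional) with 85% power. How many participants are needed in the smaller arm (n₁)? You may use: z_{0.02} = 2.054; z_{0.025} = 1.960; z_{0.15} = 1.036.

With allocation ratio k = n₂/n₁ = 1.5, Var(x̄₁−x̄₂) = σ²(1/n₁ + 1/(k·n₁)) = σ²·(k+1)/(k·n₁).
So n₁ = (1 + 1/k)·((z_{α} + z_β)/d)² = 1.667 × (3.090/0.59)².
n₁ = 1.667 × 27.43 = 45.7.
Round up: n₁ = 46, giving n₂ = 1.5 × 46 = 69.

n₁ = 46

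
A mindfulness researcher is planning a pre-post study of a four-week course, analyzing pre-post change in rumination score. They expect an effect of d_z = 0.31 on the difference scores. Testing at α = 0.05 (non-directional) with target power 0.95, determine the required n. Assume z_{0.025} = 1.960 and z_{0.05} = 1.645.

For a paired (one-sample on differences) test: n = ((z_{α/2} + z_β) / d)².
z_{α/2} + z_β = 1.960 + 1.645 = 3.605.
n = (3.605 / 0.31)² = 11.629² = 135.23.
Round up.

n = 136 pairs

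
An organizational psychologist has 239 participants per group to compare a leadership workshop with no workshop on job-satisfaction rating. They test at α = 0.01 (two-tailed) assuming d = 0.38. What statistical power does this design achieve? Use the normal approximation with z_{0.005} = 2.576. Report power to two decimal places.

For two equal groups, power = Φ(d·√(n/2) − z_{α/2}).
d·√(n/2) = 0.38 × √(239/2) = 0.38 × 10.932 = 4.154.
z_β = 4.154 − 2.576 = 1.578.
Power = Φ(1.578) = 0.943.

power ≈ 0.94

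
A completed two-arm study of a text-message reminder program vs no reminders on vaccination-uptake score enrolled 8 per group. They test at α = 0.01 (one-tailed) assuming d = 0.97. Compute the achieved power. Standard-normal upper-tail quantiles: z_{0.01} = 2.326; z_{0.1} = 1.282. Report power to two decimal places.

power ≈ 0.35

For two equal groups, power = Φ(d·√(n/2) − z_{α}).
d·√(n/2) = 0.97 × √(8/2) = 0.97 × 2.000 = 1.940.
z_β = 1.940 − 2.326 = -0.386.
Power = Φ(-0.386) = 0.350.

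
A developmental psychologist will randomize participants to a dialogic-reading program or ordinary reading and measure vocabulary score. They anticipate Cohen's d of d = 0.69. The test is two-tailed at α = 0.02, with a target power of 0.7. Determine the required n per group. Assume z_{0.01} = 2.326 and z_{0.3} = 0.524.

n = 35 per group

For two independent groups with equal n: n = 2·((z_{α/2} + z_β) / d)².
z_{α/2} + z_β = 2.326 + 0.524 = 2.850.
n = 2 × (2.850 / 0.69)² = 2 × 4.130² = 2 × 17.06 = 34.1.
Round up to the next whole participant.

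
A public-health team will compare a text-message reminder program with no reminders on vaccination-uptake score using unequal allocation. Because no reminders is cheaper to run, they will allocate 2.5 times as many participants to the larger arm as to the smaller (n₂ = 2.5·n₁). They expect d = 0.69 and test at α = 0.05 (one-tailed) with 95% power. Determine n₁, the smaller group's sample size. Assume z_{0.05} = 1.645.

n₁ = 32

With allocation ratio k = n₂/n₁ = 2.5, Var(x̄₁−x̄₂) = σ²(1/n₁ + 1/(k·n₁)) = σ²·(k+1)/(k·n₁).
So n₁ = (1 + 1/k)·((z_{α} + z_β)/d)² = 1.400 × (3.290/0.69)².
n₁ = 1.400 × 22.73 = 31.8.
Round up: n₁ = 32, giving n₂ = 2.5 × 32 = 80.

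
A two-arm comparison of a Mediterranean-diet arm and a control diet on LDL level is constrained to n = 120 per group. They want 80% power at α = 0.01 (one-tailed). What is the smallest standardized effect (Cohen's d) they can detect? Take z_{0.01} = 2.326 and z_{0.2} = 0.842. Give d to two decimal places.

For two independent groups of n = 120 each: d_min = (z_{α} + z_β)·√(2/n).
z-sum = 2.326 + 0.842 = 3.168.
d_min = 3.168 × √(2/120) = 3.168 × 0.1291 = 0.409.

d_min ≈ 0.41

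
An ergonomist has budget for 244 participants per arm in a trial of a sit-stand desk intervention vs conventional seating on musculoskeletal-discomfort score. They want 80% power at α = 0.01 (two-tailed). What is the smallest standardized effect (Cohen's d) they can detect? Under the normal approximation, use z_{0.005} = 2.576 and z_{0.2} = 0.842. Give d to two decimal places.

d_min ≈ 0.31

For two independent groups of n = 244 each: d_min = (z_{α/2} + z_β)·√(2/n).
z-sum = 2.576 + 0.842 = 3.418.
d_min = 3.418 × √(2/244) = 3.418 × 0.0905 = 0.309.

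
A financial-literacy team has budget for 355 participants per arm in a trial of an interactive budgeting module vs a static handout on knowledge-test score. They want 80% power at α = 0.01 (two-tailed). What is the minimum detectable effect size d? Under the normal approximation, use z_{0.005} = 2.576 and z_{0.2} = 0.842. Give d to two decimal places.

d_min ≈ 0.26

For two independent groups of n = 355 each: d_min = (z_{α/2} + z_β)·√(2/n).
z-sum = 2.576 + 0.842 = 3.418.
d_min = 3.418 × √(2/355) = 3.418 × 0.0751 = 0.257.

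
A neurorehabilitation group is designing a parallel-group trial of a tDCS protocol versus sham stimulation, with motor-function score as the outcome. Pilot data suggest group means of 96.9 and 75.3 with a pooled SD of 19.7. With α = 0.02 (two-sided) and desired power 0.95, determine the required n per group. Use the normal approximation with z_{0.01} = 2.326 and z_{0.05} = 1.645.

n = 27 per group

Cohen's d = |M₁ − M₂| / SD_pooled = |96.9 − 75.3| / 19.7 = 21.6 / 19.7 = 1.096.
For two independent groups with equal n: n = 2·((z_{α/2} + z_β) / d)².
z_{α/2} + z_β = 2.326 + 1.645 = 3.971.
n = 2 × (3.971 / 1.096)² = 2 × 3.623² = 2 × 13.13 = 26.3.
Round up to the next whole participant.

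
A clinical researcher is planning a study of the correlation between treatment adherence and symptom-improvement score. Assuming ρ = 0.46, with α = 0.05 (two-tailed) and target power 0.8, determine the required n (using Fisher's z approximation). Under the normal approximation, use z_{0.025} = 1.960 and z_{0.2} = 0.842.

n = 35

Fisher's z: C = ½·ln((1+r)/(1−r)) = ½·ln(2.7037) = 0.4973.
n = ((z_{α/2} + z_β)/C)² + 3.
(1.960 + 0.842) / 0.4973 = 2.802 / 0.4973 = 5.634.
n = 5.634² + 3 = 31.75 + 3 = 34.7.
Round up.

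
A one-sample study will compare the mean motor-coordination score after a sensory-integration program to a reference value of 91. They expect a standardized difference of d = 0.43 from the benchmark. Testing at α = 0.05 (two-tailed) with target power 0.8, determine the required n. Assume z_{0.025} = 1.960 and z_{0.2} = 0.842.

For a one-sample test: n = ((z_{α/2} + z_β) / d)².
z_{α/2} + z_β = 1.960 + 0.842 = 2.802.
n = (2.802 / 0.43)² = 6.516² = 42.46.
Round up.

n = 43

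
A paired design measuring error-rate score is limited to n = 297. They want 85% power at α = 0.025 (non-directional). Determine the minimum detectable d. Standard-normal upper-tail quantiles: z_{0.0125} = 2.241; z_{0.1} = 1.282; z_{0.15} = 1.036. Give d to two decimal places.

d_min ≈ 0.19

For a single sample (or paired design) of n = 297: d_min = (z_{α/2} + z_β)/√n.
z-sum = 2.241 + 1.036 = 3.277.
d_min = 3.277 / √297 = 3.277 / 17.234 = 0.190.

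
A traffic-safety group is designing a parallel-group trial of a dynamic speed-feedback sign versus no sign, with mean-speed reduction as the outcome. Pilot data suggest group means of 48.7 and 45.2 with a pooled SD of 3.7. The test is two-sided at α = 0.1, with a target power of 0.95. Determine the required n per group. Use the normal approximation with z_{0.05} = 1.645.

n = 25 per group

Cohen's d = |M₁ − M₂| / SD_pooled = |48.7 − 45.2| / 3.7 = 3.5 / 3.7 = 0.946.
For two independent groups with equal n: n = 2·((z_{α/2} + z_β) / d)².
z_{α/2} + z_β = 1.645 + 1.645 = 3.290.
n = 2 × (3.290 / 0.946)² = 2 × 3.478² = 2 × 12.10 = 24.2.
Round up to the next whole participant.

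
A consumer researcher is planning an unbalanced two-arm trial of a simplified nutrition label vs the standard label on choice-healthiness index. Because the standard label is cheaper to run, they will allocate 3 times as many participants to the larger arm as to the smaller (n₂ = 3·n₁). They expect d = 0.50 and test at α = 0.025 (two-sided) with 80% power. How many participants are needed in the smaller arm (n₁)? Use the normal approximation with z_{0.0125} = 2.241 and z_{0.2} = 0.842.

With allocation ratio k = n₂/n₁ = 3, Var(x̄₁−x̄₂) = σ²(1/n₁ + 1/(k·n₁)) = σ²·(k+1)/(k·n₁).
So n₁ = (1 + 1/k)·((z_{α/2} + z_β)/d)² = 1.333 × (3.083/0.50)².
n₁ = 1.333 × 38.02 = 50.7.
Round up: n₁ = 51, giving n₂ = 3 × 51 = 153.

n₁ = 51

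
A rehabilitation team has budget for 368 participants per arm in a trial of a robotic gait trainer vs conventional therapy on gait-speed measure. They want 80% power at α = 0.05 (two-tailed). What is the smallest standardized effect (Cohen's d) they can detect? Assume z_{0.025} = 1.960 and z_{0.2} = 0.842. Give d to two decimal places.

d_min ≈ 0.21

For two independent groups of n = 368 each: d_min = (z_{α/2} + z_β)·√(2/n).
z-sum = 1.960 + 0.842 = 2.802.
d_min = 2.802 × √(2/368) = 2.802 × 0.0737 = 0.207.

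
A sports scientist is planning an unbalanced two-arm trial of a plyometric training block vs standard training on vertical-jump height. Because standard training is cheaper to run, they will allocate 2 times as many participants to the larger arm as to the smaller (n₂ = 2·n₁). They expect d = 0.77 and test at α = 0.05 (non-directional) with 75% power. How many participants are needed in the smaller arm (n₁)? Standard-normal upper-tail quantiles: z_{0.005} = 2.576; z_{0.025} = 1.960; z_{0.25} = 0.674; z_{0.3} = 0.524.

With allocation ratio k = n₂/n₁ = 2, Var(x̄₁−x̄₂) = σ²(1/n₁ + 1/(k·n₁)) = σ²·(k+1)/(k·n₁).
So n₁ = (1 + 1/k)·((z_{α/2} + z_β)/d)² = 1.500 × (2.634/0.77)².
n₁ = 1.500 × 11.70 = 17.6.
Round up: n₁ = 18, giving n₂ = 2 × 18 = 36.

n₁ = 18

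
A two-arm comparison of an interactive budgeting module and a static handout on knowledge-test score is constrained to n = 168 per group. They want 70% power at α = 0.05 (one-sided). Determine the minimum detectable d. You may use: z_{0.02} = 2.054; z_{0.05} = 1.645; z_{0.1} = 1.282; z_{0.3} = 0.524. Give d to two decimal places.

For two independent groups of n = 168 each: d_min = (z_{α} + z_β)·√(2/n).
z-sum = 1.645 + 0.524 = 2.169.
d_min = 2.169 × √(2/168) = 2.169 × 0.1091 = 0.237.

d_min ≈ 0.24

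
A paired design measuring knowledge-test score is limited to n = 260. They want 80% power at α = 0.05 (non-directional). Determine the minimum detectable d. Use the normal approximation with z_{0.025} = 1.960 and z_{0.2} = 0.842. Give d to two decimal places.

d_min ≈ 0.17

For a single sample (or paired design) of n = 260: d_min = (z_{α/2} + z_β)/√n.
z-sum = 1.960 + 0.842 = 2.802.
d_min = 2.802 / √260 = 2.802 / 16.125 = 0.174.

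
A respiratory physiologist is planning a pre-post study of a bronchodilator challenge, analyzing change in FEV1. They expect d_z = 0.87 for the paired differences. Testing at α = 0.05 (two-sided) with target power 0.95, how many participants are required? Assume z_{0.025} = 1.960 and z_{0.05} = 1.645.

For a paired (one-sample on differences) test: n = ((z_{α/2} + z_β) / d)².
z_{α/2} + z_β = 1.960 + 1.645 = 3.605.
n = (3.605 / 0.87)² = 4.144² = 17.17.
Round up.

n = 18 pairs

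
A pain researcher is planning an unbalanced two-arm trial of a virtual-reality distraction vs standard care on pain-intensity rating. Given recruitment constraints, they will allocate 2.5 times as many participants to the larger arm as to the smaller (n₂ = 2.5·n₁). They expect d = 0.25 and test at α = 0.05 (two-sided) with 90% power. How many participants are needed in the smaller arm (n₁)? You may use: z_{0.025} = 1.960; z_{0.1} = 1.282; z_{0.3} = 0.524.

n₁ = 236

With allocation ratio k = n₂/n₁ = 2.5, Var(x̄₁−x̄₂) = σ²(1/n₁ + 1/(k·n₁)) = σ²·(k+1)/(k·n₁).
So n₁ = (1 + 1/k)·((z_{α/2} + z_β)/d)² = 1.400 × (3.242/0.25)².
n₁ = 1.400 × 168.17 = 235.4.
Round up: n₁ = 236, giving n₂ = 2.5 × 236 = 590.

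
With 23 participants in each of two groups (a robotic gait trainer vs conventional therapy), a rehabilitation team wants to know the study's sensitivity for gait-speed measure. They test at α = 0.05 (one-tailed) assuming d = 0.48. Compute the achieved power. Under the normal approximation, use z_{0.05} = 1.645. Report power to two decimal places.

power ≈ 0.49

For two equal groups, power = Φ(d·√(n/2) − z_{α}).
d·√(n/2) = 0.48 × √(23/2) = 0.48 × 3.391 = 1.628.
z_β = 1.628 − 1.645 = -0.017.
Power = Φ(-0.017) = 0.493.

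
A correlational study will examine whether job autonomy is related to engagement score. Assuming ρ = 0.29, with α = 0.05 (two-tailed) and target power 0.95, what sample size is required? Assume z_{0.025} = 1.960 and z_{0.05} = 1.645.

Fisher's z: C = ½·ln((1+r)/(1−r)) = ½·ln(1.8169) = 0.2986.
n = ((z_{α/2} + z_β)/C)² + 3.
(1.960 + 1.645) / 0.2986 = 3.605 / 0.2986 = 12.073.
n = 12.073² + 3 = 145.76 + 3 = 148.8.
Round up.

n = 149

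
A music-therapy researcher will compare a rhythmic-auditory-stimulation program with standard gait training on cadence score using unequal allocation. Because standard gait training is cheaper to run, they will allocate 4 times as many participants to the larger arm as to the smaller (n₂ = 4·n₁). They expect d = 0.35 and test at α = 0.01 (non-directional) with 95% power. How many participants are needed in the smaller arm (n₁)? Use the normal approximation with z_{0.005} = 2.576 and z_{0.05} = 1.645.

With allocation ratio k = n₂/n₁ = 4, Var(x̄₁−x̄₂) = σ²(1/n₁ + 1/(k·n₁)) = σ²·(k+1)/(k·n₁).
So n₁ = (1 + 1/k)·((z_{α/2} + z_β)/d)² = 1.250 × (4.221/0.35)².
n₁ = 1.250 × 145.44 = 181.8.
Round up: n₁ = 182, giving n₂ = 4 × 182 = 728.

n₁ = 182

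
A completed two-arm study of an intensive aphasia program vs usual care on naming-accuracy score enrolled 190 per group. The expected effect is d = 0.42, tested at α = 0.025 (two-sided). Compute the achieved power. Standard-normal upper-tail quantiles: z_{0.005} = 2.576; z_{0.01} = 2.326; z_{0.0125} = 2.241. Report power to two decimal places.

power ≈ 0.97

For two equal groups, power = Φ(d·√(n/2) − z_{α/2}).
d·√(n/2) = 0.42 × √(190/2) = 0.42 × 9.747 = 4.094.
z_β = 4.094 − 2.241 = 1.853.
Power = Φ(1.853) = 0.968.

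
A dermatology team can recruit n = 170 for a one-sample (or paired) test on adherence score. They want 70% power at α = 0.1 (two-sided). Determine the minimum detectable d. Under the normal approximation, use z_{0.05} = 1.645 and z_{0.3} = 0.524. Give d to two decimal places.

For a single sample (or paired design) of n = 170: d_min = (z_{α/2} + z_β)/√n.
z-sum = 1.645 + 0.524 = 2.169.
d_min = 2.169 / √170 = 2.169 / 13.038 = 0.166.

d_min ≈ 0.17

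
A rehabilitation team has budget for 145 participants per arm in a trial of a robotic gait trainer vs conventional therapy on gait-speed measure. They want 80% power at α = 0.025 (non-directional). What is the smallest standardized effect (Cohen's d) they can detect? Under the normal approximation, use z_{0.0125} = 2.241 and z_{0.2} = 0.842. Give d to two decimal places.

d_min ≈ 0.36

For two independent groups of n = 145 each: d_min = (z_{α/2} + z_β)·√(2/n).
z-sum = 2.241 + 0.842 = 3.083.
d_min = 3.083 × √(2/145) = 3.083 × 0.1174 = 0.362.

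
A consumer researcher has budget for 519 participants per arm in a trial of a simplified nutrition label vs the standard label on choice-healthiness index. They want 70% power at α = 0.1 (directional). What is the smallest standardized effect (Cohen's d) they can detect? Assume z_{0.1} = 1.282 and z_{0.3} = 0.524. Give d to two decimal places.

For two independent groups of n = 519 each: d_min = (z_{α} + z_β)·√(2/n).
z-sum = 1.282 + 0.524 = 1.806.
d_min = 1.806 × √(2/519) = 1.806 × 0.0621 = 0.112.

d_min ≈ 0.11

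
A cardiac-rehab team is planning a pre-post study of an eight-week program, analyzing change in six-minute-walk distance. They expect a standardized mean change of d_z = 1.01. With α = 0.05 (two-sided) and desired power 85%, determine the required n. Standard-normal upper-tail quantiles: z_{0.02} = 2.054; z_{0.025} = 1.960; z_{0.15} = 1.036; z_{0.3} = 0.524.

For a paired (one-sample on differences) test: n = ((z_{α/2} + z_β) / d)².
z_{α/2} + z_β = 1.960 + 1.036 = 2.996.
n = (2.996 / 1.01)² = 2.966² = 8.80.
Round up.

n = 9 pairs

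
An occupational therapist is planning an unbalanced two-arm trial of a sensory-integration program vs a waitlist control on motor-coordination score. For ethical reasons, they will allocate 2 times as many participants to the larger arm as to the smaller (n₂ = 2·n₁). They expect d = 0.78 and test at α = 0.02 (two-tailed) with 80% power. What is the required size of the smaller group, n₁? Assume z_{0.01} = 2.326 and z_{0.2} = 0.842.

n₁ = 25

With allocation ratio k = n₂/n₁ = 2, Var(x̄₁−x̄₂) = σ²(1/n₁ + 1/(k·n₁)) = σ²·(k+1)/(k·n₁).
So n₁ = (1 + 1/k)·((z_{α/2} + z_β)/d)² = 1.500 × (3.168/0.78)².
n₁ = 1.500 × 16.50 = 24.7.
Round up: n₁ = 25, giving n₂ = 2 × 25 = 50.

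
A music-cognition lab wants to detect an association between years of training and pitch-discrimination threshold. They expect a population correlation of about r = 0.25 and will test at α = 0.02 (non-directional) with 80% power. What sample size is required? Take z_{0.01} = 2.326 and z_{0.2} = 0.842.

Fisher's z: C = ½·ln((1+r)/(1−r)) = ½·ln(1.6667) = 0.2554.
n = ((z_{α/2} + z_β)/C)² + 3.
(2.326 + 0.842) / 0.2554 = 3.168 / 0.2554 = 12.404.
n = 12.404² + 3 = 153.86 + 3 = 156.9.
Round up.

n = 157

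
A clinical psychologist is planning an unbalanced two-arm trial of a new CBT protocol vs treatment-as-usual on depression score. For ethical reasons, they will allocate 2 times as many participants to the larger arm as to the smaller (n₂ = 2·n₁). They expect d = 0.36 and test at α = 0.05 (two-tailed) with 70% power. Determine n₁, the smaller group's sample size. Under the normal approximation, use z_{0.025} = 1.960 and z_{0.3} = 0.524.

n₁ = 72

With allocation ratio k = n₂/n₁ = 2, Var(x̄₁−x̄₂) = σ²(1/n₁ + 1/(k·n₁)) = σ²·(k+1)/(k·n₁).
So n₁ = (1 + 1/k)·((z_{α/2} + z_β)/d)² = 1.500 × (2.484/0.36)².
n₁ = 1.500 × 47.61 = 71.4.
Round up: n₁ = 72, giving n₂ = 2 × 72 = 144.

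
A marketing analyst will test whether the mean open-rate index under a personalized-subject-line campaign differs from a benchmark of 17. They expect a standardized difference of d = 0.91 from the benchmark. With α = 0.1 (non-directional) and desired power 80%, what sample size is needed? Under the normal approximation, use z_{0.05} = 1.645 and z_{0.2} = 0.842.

n = 8

For a one-sample test: n = ((z_{α/2} + z_β) / d)².
z_{α/2} + z_β = 1.645 + 0.842 = 2.487.
n = (2.487 / 0.91)² = 2.733² = 7.47.
Round up.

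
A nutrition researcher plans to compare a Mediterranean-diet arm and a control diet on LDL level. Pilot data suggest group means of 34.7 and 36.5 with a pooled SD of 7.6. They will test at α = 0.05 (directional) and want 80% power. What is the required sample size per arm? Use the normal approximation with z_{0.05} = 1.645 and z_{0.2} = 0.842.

Cohen's d = |M₁ − M₂| / SD_pooled = |34.7 − 36.5| / 7.6 = 1.8 / 7.6 = 0.237.
For two independent groups with equal n: n = 2·((z_{α} + z_β) / d)².
z_{α} + z_β = 1.645 + 0.842 = 2.487.
n = 2 × (2.487 / 0.237)² = 2 × 10.494² = 2 × 110.12 = 220.2.
Round up to the next whole participant.

n = 221 per group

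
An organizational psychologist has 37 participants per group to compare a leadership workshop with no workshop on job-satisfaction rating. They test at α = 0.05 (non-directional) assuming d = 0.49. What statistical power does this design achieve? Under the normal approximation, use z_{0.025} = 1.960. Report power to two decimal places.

For two equal groups, power = Φ(d·√(n/2) − z_{α/2}).
d·√(n/2) = 0.49 × √(37/2) = 0.49 × 4.301 = 2.108.
z_β = 2.108 − 1.960 = 0.148.
Power = Φ(0.148) = 0.559.

power ≈ 0.56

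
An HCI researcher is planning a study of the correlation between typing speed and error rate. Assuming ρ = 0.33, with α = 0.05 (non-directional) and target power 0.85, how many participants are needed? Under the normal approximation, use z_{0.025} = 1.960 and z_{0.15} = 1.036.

n = 80

Fisher's z: C = ½·ln((1+r)/(1−r)) = ½·ln(1.9851) = 0.3428.
n = ((z_{α/2} + z_β)/C)² + 3.
(1.960 + 1.036) / 0.3428 = 2.996 / 0.3428 = 8.740.
n = 8.740² + 3 = 76.38 + 3 = 79.4.
Round up.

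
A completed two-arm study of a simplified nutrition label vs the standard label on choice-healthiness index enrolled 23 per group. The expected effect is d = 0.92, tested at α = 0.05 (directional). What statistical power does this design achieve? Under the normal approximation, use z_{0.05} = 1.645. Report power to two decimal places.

power ≈ 0.93

For two equal groups, power = Φ(d·√(n/2) − z_{α}).
d·√(n/2) = 0.92 × √(23/2) = 0.92 × 3.391 = 3.120.
z_β = 3.120 − 1.645 = 1.475.
Power = Φ(1.475) = 0.930.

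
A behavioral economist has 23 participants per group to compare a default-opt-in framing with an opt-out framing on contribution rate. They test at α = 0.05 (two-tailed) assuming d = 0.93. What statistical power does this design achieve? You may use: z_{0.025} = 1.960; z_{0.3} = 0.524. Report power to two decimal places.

power ≈ 0.88

For two equal groups, power = Φ(d·√(n/2) − z_{α/2}).
d·√(n/2) = 0.93 × √(23/2) = 0.93 × 3.391 = 3.154.
z_β = 3.154 − 1.960 = 1.194.
Power = Φ(1.194) = 0.884.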